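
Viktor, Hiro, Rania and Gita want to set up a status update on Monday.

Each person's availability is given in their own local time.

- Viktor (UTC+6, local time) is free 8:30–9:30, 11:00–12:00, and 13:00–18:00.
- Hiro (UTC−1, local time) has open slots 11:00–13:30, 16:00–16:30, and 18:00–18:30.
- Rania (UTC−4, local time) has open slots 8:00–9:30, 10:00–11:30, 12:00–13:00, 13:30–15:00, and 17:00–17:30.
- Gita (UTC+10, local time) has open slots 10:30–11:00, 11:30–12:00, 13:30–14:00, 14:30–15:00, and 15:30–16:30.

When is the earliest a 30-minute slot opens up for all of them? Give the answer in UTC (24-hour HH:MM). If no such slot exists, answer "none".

Viktor → UTC: 02:30–03:30, 05:00–06:00, 07:00–12:00.
Hiro → UTC: 12:00–14:30, 17:00–17:30, 19:00–19:30.
Rania → UTC: 12:00–13:30, 14:00–15:30, 16:00–17:00, 17:30–19:00, 21:00–21:30.
Gita → UTC: 00:30–01:00, 01:30–02:00, 03:30–04:00, 04:30–05:00, 05:30–06:30.
Viktor ∩ Hiro: (none).
Viktor ∩ Hiro ∩ Rania: (none).
Viktor ∩ Hiro ∩ Rania ∩ Gita: (none).
Windows ≥ 30 min: (none).

none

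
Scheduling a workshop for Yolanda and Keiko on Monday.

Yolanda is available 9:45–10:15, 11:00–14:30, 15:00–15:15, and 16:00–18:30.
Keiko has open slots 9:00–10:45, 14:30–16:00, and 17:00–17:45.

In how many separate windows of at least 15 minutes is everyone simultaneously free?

Yolanda ∩ Keiko: 09:45–10:15, 15:00–15:15, 17:00–17:45.
Windows ≥ 15 min: 09:45–10:15, 15:00–15:15, 17:00–17:45.
That's 3 windows.

3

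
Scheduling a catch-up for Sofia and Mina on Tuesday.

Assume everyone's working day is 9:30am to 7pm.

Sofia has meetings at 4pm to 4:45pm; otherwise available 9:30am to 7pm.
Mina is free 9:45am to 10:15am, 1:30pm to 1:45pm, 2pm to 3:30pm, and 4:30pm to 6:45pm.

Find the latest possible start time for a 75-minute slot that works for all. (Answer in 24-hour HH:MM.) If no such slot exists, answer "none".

Sofia free within 09:30–19:00: 09:30–16:00, 16:45–19:00.
Sofia ∩ Mina: 09:45–10:15, 13:30–13:45, 14:00–15:30, 16:45–18:45.
Windows ≥ 75 min: 14:00–15:30, 16:45–18:45.
Latest start in the last window 16:45–18:45 is 18:45 − 75 min = 17:30.

17:30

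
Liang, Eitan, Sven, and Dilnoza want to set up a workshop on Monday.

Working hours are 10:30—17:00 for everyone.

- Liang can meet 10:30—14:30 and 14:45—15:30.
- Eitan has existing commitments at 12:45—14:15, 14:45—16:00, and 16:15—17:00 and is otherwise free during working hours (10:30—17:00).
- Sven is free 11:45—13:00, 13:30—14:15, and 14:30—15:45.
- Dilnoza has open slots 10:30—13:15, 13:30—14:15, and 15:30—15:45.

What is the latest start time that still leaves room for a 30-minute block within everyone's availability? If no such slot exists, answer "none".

12:15

Eitan free within 10:30–17:00: 10:30–12:45, 14:15–14:45, 16:00–16:15.
Liang ∩ Eitan: 10:30–12:45, 14:15–14:30.
Liang ∩ Eitan ∩ Sven: 11:45–12:45.
Liang ∩ Eitan ∩ Sven ∩ Dilnoza: 11:45–12:45.
Windows ≥ 30 min: 11:45–12:45.
Latest start in the last window 11:45–12:45 is 12:45 − 30 min = 12:15.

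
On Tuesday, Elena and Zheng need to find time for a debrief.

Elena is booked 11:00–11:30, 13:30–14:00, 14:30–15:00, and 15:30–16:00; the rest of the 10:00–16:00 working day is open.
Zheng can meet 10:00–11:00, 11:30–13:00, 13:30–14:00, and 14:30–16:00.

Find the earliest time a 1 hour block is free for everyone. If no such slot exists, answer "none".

10:00

Elena free within 10:00–16:00: 10:00–11:00, 11:30–13:30, 14:00–14:30, 15:00–15:30.
Elena ∩ Zheng: 10:00–11:00, 11:30–13:00, 15:00–15:30.
Windows ≥ 60 min: 10:00–11:00, 11:30–13:00.
Earliest such window starts at 10:00.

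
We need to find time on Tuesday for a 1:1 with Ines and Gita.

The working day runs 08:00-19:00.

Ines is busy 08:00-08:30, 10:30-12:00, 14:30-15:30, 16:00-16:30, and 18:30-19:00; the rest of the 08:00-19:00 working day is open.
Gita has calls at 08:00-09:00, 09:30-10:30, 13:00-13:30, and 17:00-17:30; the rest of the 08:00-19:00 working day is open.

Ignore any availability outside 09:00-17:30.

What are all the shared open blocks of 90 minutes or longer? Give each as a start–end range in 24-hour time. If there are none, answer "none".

none

Ines free within 08:00–19:00: 08:30–10:30, 12:00–14:30, 15:30–16:00, 16:30–18:30.
Gita free within 08:00–19:00: 09:00–09:30, 10:30–13:00, 13:30–17:00, 17:30–19:00.
Ines ∩ Gita: 09:00–09:30, 12:00–13:00, 13:30–14:30, 15:30–16:00, 16:30–17:00, 17:30–18:30.
Restricted to 09:00–17:30: 09:00–09:30, 12:00–13:00, 13:30–14:30, 15:30–16:00, 16:30–17:00.
Windows ≥ 90 min: (none).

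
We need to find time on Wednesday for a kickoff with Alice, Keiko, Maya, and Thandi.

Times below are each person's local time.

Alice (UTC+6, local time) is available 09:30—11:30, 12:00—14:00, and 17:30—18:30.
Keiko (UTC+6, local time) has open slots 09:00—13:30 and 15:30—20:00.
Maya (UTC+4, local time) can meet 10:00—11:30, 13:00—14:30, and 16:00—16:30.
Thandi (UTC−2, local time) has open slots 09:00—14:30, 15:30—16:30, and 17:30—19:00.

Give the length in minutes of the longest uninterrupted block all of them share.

30 minutes

Alice → UTC: 03:30–05:30, 06:00–08:00, 11:30–12:30.
Keiko → UTC: 03:00–07:30, 09:30–14:00.
Maya → UTC: 06:00–07:30, 09:00–10:30, 12:00–12:30.
Thandi → UTC: 11:00–16:30, 17:30–18:30, 19:30–21:00.
Alice ∩ Keiko: 03:30–05:30, 06:00–07:30, 11:30–12:30.
Alice ∩ Keiko ∩ Maya: 06:00–07:30, 12:00–12:30.
Alice ∩ Keiko ∩ Maya ∩ Thandi: 12:00–12:30.
Single common window of 30 minutes.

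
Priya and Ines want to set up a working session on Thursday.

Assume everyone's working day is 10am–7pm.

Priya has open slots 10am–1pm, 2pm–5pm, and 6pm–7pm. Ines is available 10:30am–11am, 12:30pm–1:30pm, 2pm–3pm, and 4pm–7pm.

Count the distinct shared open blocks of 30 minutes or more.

Priya ∩ Ines: 10:30–11:00, 12:30–13:00, 14:00–15:00, 16:00–17:00, 18:00–19:00.
Windows ≥ 30 min: 10:30–11:00, 12:30–13:00, 14:00–15:00, 16:00–17:00, 18:00–19:00.
That's 5 windows.

5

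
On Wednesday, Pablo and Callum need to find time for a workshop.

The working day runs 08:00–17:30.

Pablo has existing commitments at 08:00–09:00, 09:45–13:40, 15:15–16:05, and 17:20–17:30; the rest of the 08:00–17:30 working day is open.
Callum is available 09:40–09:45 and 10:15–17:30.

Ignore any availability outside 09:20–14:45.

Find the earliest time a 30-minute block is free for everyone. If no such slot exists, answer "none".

Pablo free within 08:00–17:30: 09:00–09:45, 13:40–15:15, 16:05–17:20.
Pablo ∩ Callum: 09:40–09:45, 13:40–15:15, 16:05–17:20.
Restricted to 09:20–14:45: 09:40–09:45, 13:40–14:45.
Windows ≥ 30 min: 13:40–14:45.
Earliest such window starts at 13:40.

13:40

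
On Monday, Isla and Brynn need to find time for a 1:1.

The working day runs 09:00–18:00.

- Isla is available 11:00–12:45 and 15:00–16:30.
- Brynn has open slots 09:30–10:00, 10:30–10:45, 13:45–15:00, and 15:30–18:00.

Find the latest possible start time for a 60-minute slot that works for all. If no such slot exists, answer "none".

15:30

Isla ∩ Brynn: 15:30–16:30.
Windows ≥ 60 min: 15:30–16:30.
Latest start in the last window 15:30–16:30 is 16:30 − 60 min = 15:30.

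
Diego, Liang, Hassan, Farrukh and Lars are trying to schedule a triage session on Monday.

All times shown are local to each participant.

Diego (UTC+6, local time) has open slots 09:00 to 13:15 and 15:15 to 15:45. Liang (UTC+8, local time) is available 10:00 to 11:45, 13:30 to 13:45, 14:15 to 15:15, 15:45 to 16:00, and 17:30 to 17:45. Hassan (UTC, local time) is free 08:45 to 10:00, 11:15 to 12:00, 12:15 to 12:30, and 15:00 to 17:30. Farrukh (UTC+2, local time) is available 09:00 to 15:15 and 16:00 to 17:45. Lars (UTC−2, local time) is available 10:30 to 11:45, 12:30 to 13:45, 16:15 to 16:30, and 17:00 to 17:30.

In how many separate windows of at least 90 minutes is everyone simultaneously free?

0

Diego → UTC: 03:00–07:15, 09:15–09:45.
Liang → UTC: 02:00–03:45, 05:30–05:45, 06:15–07:15, 07:45–08:00, 09:30–09:45.
Hassan → UTC: 08:45–10:00, 11:15–12:00, 12:15–12:30, 15:00–17:30.
Farrukh → UTC: 07:00–13:15, 14:00–15:45.
Lars → UTC: 12:30–13:45, 14:30–15:45, 18:15–18:30, 19:00–19:30.
Diego ∩ Liang: 03:00–03:45, 05:30–05:45, 06:15–07:15, 09:30–09:45.
Diego ∩ Liang ∩ Hassan: 09:30–09:45.
Diego ∩ Liang ∩ Hassan ∩ Farrukh: 09:30–09:45.
Diego ∩ Liang ∩ Hassan ∩ Farrukh ∩ Lars: (none).
Windows ≥ 90 min: (none).
That's 0 windows.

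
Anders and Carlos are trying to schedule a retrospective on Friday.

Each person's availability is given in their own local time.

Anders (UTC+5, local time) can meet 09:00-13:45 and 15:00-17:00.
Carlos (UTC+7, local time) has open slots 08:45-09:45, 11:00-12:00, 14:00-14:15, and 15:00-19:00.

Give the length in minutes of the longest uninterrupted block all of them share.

120 minutes

Anders → UTC: 04:00–08:45, 10:00–12:00.
Carlos → UTC: 01:45–02:45, 04:00–05:00, 07:00–07:15, 08:00–12:00.
Anders ∩ Carlos: 04:00–05:00, 07:00–07:15, 08:00–08:45, 10:00–12:00.
Common window lengths: 60, 15, 45, 120 min; longest is 120.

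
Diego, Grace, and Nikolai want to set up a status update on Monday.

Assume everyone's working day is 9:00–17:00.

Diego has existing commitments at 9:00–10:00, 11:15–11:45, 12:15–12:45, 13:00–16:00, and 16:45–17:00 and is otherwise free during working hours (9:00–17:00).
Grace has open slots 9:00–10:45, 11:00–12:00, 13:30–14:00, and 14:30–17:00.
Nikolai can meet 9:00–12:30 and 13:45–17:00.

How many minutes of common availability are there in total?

Diego free within 09:00–17:00: 10:00–11:15, 11:45–12:15, 12:45–13:00, 16:00–16:45.
Diego ∩ Grace: 10:00–10:45, 11:00–11:15, 11:45–12:00, 16:00–16:45.
Diego ∩ Grace ∩ Nikolai: 10:00–10:45, 11:00–11:15, 11:45–12:00, 16:00–16:45.
Total common minutes: 45 + 15 + 15 + 45 = 120.

120 minutes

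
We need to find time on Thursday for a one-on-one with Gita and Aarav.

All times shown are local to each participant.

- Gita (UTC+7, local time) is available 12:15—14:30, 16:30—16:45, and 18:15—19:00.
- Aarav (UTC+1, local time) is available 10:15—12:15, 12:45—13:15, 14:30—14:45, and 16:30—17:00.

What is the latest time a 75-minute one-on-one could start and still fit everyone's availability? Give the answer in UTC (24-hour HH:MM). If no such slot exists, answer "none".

Gita → UTC: 05:15–07:30, 09:30–09:45, 11:15–12:00.
Aarav → UTC: 09:15–11:15, 11:45–12:15, 13:30–13:45, 15:30–16:00.
Gita ∩ Aarav: 09:30–09:45, 11:45–12:00.
Windows ≥ 75 min: (none).

none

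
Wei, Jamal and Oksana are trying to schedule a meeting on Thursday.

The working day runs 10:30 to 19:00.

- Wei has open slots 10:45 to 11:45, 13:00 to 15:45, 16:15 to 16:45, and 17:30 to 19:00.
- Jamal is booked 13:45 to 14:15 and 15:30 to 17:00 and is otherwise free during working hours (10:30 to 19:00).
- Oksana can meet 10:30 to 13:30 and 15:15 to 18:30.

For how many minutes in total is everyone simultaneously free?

Jamal free within 10:30–19:00: 10:30–13:45, 14:15–15:30, 17:00–19:00.
Wei ∩ Jamal: 10:45–11:45, 13:00–13:45, 14:15–15:30, 17:30–19:00.
Wei ∩ Jamal ∩ Oksana: 10:45–11:45, 13:00–13:30, 15:15–15:30, 17:30–18:30.
Total common minutes: 60 + 30 + 15 + 60 = 165.

165 minutes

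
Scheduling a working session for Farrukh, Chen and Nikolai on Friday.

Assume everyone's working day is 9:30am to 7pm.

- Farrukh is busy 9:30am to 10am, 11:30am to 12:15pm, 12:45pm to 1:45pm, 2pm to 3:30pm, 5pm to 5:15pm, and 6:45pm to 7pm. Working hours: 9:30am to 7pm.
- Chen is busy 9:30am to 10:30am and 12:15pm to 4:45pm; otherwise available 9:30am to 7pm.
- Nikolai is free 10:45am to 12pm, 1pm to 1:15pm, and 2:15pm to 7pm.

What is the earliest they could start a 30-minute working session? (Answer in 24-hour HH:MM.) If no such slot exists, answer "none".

10:45

Farrukh free within 09:30–19:00: 10:00–11:30, 12:15–12:45, 13:45–14:00, 15:30–17:00, 17:15–18:45.
Chen free within 09:30–19:00: 10:30–12:15, 16:45–19:00.
Farrukh ∩ Chen: 10:30–11:30, 16:45–17:00, 17:15–18:45.
Farrukh ∩ Chen ∩ Nikolai: 10:45–11:30, 16:45–17:00, 17:15–18:45.
Windows ≥ 30 min: 10:45–11:30, 17:15–18:45.
Earliest such window starts at 10:45.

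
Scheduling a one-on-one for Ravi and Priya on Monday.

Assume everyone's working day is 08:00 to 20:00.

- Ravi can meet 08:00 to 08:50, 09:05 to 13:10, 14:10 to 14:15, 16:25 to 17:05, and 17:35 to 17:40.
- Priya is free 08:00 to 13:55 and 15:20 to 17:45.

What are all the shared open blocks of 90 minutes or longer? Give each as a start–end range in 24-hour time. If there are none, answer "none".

Ravi ∩ Priya: 08:00–08:50, 09:05–13:10, 16:25–17:05, 17:35–17:40.
Windows ≥ 90 min: 09:05–13:10.

09:05–13:10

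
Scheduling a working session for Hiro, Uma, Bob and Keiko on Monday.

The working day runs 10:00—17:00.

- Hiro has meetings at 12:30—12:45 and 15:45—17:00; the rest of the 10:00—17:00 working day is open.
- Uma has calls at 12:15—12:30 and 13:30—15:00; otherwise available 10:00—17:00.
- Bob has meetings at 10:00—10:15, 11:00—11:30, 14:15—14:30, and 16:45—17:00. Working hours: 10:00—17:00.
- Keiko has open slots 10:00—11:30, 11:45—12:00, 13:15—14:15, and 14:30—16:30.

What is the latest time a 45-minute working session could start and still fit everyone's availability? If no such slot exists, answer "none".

15:00

Hiro free within 10:00–17:00: 10:00–12:30, 12:45–15:45.
Uma free within 10:00–17:00: 10:00–12:15, 12:30–13:30, 15:00–17:00.
Bob free within 10:00–17:00: 10:15–11:00, 11:30–14:15, 14:30–16:45.
Hiro ∩ Uma: 10:00–12:15, 12:45–13:30, 15:00–15:45.
Hiro ∩ Uma ∩ Bob: 10:15–11:00, 11:30–12:15, 12:45–13:30, 15:00–15:45.
Hiro ∩ Uma ∩ Bob ∩ Keiko: 10:15–11:00, 11:45–12:00, 13:15–13:30, 15:00–15:45.
Windows ≥ 45 min: 10:15–11:00, 15:00–15:45.
Latest start in the last window 15:00–15:45 is 15:45 − 45 min = 15:00.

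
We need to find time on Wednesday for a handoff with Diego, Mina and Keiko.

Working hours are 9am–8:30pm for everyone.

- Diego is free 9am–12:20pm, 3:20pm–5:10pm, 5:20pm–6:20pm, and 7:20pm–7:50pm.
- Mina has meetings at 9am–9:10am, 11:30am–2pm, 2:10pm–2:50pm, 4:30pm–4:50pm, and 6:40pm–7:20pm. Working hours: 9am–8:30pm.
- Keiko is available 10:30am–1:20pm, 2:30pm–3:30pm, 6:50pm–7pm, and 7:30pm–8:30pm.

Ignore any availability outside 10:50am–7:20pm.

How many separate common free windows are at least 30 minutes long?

1

Mina free within 09:00–20:30: 09:10–11:30, 14:00–14:10, 14:50–16:30, 16:50–18:40, 19:20–20:30.
Diego ∩ Mina: 09:10–11:30, 15:20–16:30, 16:50–17:10, 17:20–18:20, 19:20–19:50.
Diego ∩ Mina ∩ Keiko: 10:30–11:30, 15:20–15:30, 19:30–19:50.
Restricted to 10:50–19:20: 10:50–11:30, 15:20–15:30.
Windows ≥ 30 min: 10:50–11:30.
That's 1 window.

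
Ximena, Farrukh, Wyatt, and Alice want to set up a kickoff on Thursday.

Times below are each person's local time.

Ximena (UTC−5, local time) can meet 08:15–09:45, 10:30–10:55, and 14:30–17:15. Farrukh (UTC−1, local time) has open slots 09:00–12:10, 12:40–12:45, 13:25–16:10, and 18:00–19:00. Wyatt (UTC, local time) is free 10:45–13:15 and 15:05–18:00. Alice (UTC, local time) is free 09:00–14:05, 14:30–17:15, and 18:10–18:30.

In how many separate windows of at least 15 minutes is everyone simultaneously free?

Ximena → UTC: 13:15–14:45, 15:30–15:55, 19:30–22:15.
Farrukh → UTC: 10:00–13:10, 13:40–13:45, 14:25–17:10, 19:00–20:00.
Wyatt → UTC: 10:45–13:15, 15:05–18:00.
Alice → UTC: 09:00–14:05, 14:30–17:15, 18:10–18:30.
Ximena ∩ Farrukh: 13:40–13:45, 14:25–14:45, 15:30–15:55, 19:30–20:00.
Ximena ∩ Farrukh ∩ Wyatt: 15:30–15:55.
Ximena ∩ Farrukh ∩ Wyatt ∩ Alice: 15:30–15:55.
Windows ≥ 15 min: 15:30–15:55.
That's 1 window.

1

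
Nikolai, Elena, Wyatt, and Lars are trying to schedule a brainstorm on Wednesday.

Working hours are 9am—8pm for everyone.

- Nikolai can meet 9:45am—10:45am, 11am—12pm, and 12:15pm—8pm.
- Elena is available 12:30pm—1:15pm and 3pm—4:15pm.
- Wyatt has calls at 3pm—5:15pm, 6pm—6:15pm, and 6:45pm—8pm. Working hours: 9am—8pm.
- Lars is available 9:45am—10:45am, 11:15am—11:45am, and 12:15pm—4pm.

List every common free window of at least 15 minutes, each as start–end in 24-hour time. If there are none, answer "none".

Wyatt free within 09:00–20:00: 09:00–15:00, 17:15–18:00, 18:15–18:45.
Nikolai ∩ Elena: 12:30–13:15, 15:00–16:15.
Nikolai ∩ Elena ∩ Wyatt: 12:30–13:15.
Nikolai ∩ Elena ∩ Wyatt ∩ Lars: 12:30–13:15.
Windows ≥ 15 min: 12:30–13:15.

12:30–13:15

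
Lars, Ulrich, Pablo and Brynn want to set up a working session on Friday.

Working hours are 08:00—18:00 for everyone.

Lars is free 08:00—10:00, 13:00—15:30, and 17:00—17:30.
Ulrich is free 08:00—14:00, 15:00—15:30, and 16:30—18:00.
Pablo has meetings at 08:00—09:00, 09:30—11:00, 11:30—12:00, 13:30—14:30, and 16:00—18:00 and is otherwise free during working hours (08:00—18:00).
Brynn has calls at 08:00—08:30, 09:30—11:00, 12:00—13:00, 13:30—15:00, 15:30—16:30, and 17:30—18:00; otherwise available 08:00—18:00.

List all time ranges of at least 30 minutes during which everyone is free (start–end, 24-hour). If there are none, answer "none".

09:00–09:30, 13:00–13:30, 15:00–15:30

Pablo free within 08:00–18:00: 09:00–09:30, 11:00–11:30, 12:00–13:30, 14:30–16:00.
Brynn free within 08:00–18:00: 08:30–09:30, 11:00–12:00, 13:00–13:30, 15:00–15:30, 16:30–17:30.
Lars ∩ Ulrich: 08:00–10:00, 13:00–14:00, 15:00–15:30, 17:00–17:30.
Lars ∩ Ulrich ∩ Pablo: 09:00–09:30, 13:00–13:30, 15:00–15:30.
Lars ∩ Ulrich ∩ Pablo ∩ Brynn: 09:00–09:30, 13:00–13:30, 15:00–15:30.
Windows ≥ 30 min: 09:00–09:30, 13:00–13:30, 15:00–15:30.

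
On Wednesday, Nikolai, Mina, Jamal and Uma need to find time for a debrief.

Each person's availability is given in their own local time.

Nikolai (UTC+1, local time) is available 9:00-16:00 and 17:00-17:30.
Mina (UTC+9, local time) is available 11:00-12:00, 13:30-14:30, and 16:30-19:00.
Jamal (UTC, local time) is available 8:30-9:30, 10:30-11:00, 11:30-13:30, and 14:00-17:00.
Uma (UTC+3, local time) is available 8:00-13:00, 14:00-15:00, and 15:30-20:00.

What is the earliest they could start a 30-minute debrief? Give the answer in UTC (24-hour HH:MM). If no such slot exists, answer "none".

08:30

Nikolai → UTC: 08:00–15:00, 16:00–16:30.
Mina → UTC: 02:00–03:00, 04:30–05:30, 07:30–10:00.
Jamal → UTC: 08:30–09:30, 10:30–11:00, 11:30–13:30, 14:00–17:00.
Uma → UTC: 05:00–10:00, 11:00–12:00, 12:30–17:00.
Nikolai ∩ Mina: 08:00–10:00.
Nikolai ∩ Mina ∩ Jamal: 08:30–09:30.
Nikolai ∩ Mina ∩ Jamal ∩ Uma: 08:30–09:30.
Windows ≥ 30 min: 08:30–09:30.
Earliest such window starts at 08:30.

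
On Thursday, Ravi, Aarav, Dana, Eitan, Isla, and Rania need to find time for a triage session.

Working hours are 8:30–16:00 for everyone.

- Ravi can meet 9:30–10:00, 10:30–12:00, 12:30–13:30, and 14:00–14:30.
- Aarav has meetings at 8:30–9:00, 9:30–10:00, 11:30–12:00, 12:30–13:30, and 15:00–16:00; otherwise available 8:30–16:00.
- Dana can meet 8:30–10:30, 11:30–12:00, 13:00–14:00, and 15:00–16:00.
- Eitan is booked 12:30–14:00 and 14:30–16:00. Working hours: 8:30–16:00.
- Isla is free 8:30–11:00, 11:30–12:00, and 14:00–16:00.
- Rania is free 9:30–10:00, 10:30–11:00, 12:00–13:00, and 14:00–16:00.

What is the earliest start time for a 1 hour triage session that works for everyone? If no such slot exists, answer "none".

none

Aarav free within 08:30–16:00: 09:00–09:30, 10:00–11:30, 12:00–12:30, 13:30–15:00.
Eitan free within 08:30–16:00: 08:30–12:30, 14:00–14:30.
Ravi ∩ Aarav: 10:30–11:30, 14:00–14:30.
Ravi ∩ Aarav ∩ Dana: (none).
Ravi ∩ Aarav ∩ Dana ∩ Eitan: (none).
Ravi ∩ Aarav ∩ Dana ∩ Eitan ∩ Isla: (none).
Ravi ∩ Aarav ∩ Dana ∩ Eitan ∩ Isla ∩ Rania: (none).
Windows ≥ 60 min: (none).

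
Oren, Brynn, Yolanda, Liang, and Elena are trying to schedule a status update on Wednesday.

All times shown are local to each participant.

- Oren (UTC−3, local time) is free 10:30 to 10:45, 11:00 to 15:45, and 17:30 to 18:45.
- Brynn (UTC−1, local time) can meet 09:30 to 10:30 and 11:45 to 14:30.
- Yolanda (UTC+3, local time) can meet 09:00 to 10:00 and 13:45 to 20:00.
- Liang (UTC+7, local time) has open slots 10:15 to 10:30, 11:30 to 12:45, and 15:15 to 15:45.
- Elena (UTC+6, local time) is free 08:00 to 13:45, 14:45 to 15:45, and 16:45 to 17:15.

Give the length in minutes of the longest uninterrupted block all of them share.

Oren → UTC: 13:30–13:45, 14:00–18:45, 20:30–21:45.
Brynn → UTC: 10:30–11:30, 12:45–15:30.
Yolanda → UTC: 06:00–07:00, 10:45–17:00.
Liang → UTC: 03:15–03:30, 04:30–05:45, 08:15–08:45.
Elena → UTC: 02:00–07:45, 08:45–09:45, 10:45–11:15.
Oren ∩ Brynn: 13:30–13:45, 14:00–15:30.
Oren ∩ Brynn ∩ Yolanda: 13:30–13:45, 14:00–15:30.
Oren ∩ Brynn ∩ Yolanda ∩ Liang: (none).
Oren ∩ Brynn ∩ Yolanda ∩ Liang ∩ Elena: (none).
No common window.

0 minutes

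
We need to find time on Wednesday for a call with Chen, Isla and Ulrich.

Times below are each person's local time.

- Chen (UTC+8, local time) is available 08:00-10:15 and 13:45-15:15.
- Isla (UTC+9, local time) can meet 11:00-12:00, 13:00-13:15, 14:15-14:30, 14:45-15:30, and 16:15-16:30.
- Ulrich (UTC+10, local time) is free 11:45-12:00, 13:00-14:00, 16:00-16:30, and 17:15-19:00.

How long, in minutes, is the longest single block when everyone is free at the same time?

30 minutes

Chen → UTC: 00:00–02:15, 05:45–07:15.
Isla → UTC: 02:00–03:00, 04:00–04:15, 05:15–05:30, 05:45–06:30, 07:15–07:30.
Ulrich → UTC: 01:45–02:00, 03:00–04:00, 06:00–06:30, 07:15–09:00.
Chen ∩ Isla: 02:00–02:15, 05:45–06:30.
Chen ∩ Isla ∩ Ulrich: 06:00–06:30.
Single common window of 30 minutes.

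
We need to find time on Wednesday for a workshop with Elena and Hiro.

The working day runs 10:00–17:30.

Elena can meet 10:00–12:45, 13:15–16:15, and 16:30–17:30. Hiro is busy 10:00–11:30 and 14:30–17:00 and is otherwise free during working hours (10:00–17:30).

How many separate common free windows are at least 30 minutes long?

3

Hiro free within 10:00–17:30: 11:30–14:30, 17:00–17:30.
Elena ∩ Hiro: 11:30–12:45, 13:15–14:30, 17:00–17:30.
Windows ≥ 30 min: 11:30–12:45, 13:15–14:30, 17:00–17:30.
That's 3 windows.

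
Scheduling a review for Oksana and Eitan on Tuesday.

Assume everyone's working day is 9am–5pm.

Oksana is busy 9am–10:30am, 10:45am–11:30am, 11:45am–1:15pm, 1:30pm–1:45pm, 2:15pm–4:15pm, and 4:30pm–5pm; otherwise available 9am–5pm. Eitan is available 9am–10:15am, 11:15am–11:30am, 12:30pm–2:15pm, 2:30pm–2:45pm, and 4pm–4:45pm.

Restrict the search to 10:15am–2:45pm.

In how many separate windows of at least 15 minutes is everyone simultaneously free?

Oksana free within 09:00–17:00: 10:30–10:45, 11:30–11:45, 13:15–13:30, 13:45–14:15, 16:15–16:30.
Oksana ∩ Eitan: 13:15–13:30, 13:45–14:15, 16:15–16:30.
Restricted to 10:15–14:45: 13:15–13:30, 13:45–14:15.
Windows ≥ 15 min: 13:15–13:30, 13:45–14:15.
That's 2 windows.

2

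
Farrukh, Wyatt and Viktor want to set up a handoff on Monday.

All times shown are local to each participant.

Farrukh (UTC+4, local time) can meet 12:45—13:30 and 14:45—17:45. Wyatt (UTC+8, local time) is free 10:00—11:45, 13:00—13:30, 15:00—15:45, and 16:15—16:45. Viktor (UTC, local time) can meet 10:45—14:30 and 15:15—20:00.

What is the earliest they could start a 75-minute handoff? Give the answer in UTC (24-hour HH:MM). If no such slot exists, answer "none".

Farrukh → UTC: 08:45–09:30, 10:45–13:45.
Wyatt → UTC: 02:00–03:45, 05:00–05:30, 07:00–07:45, 08:15–08:45.
Viktor → UTC: 10:45–14:30, 15:15–20:00.
Farrukh ∩ Wyatt: (none).
Farrukh ∩ Wyatt ∩ Viktor: (none).
Windows ≥ 75 min: (none).

none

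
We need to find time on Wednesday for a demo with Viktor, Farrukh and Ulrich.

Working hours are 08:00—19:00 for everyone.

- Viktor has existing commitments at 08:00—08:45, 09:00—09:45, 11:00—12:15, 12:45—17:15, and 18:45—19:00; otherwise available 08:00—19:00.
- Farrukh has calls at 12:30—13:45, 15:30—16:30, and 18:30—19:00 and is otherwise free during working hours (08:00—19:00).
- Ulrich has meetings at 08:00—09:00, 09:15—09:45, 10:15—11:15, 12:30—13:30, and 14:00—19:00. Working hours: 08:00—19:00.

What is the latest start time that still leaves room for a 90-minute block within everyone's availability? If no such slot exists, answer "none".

none

Viktor free within 08:00–19:00: 08:45–09:00, 09:45–11:00, 12:15–12:45, 17:15–18:45.
Farrukh free within 08:00–19:00: 08:00–12:30, 13:45–15:30, 16:30–18:30.
Ulrich free within 08:00–19:00: 09:00–09:15, 09:45–10:15, 11:15–12:30, 13:30–14:00.
Viktor ∩ Farrukh: 08:45–09:00, 09:45–11:00, 12:15–12:30, 17:15–18:30.
Viktor ∩ Farrukh ∩ Ulrich: 09:45–10:15, 12:15–12:30.
Windows ≥ 90 min: (none).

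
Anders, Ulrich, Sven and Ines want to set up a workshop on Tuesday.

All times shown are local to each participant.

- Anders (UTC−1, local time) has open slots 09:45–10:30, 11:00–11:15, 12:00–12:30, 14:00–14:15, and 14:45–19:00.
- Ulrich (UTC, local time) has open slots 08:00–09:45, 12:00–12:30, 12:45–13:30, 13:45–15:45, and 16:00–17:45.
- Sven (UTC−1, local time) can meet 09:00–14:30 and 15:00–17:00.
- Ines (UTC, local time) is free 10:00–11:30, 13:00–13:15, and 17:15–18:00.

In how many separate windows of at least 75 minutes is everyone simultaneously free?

0

Anders → UTC: 10:45–11:30, 12:00–12:15, 13:00–13:30, 15:00–15:15, 15:45–20:00.
Ulrich → UTC: 08:00–09:45, 12:00–12:30, 12:45–13:30, 13:45–15:45, 16:00–17:45.
Sven → UTC: 10:00–15:30, 16:00–18:00.
Ines → UTC: 10:00–11:30, 13:00–13:15, 17:15–18:00.
Anders ∩ Ulrich: 12:00–12:15, 13:00–13:30, 15:00–15:15, 16:00–17:45.
Anders ∩ Ulrich ∩ Sven: 12:00–12:15, 13:00–13:30, 15:00–15:15, 16:00–17:45.
Anders ∩ Ulrich ∩ Sven ∩ Ines: 13:00–13:15, 17:15–17:45.
Windows ≥ 75 min: (none).
That's 0 windows.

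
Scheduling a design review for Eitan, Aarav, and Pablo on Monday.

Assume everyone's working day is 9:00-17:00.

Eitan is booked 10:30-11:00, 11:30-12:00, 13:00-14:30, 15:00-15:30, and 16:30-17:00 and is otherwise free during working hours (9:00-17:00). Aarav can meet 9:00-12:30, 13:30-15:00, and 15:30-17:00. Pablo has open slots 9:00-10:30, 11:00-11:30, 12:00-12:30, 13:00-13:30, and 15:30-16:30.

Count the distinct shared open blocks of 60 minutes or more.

Eitan free within 09:00–17:00: 09:00–10:30, 11:00–11:30, 12:00–13:00, 14:30–15:00, 15:30–16:30.
Eitan ∩ Aarav: 09:00–10:30, 11:00–11:30, 12:00–12:30, 14:30–15:00, 15:30–16:30.
Eitan ∩ Aarav ∩ Pablo: 09:00–10:30, 11:00–11:30, 12:00–12:30, 15:30–16:30.
Windows ≥ 60 min: 09:00–10:30, 15:30–16:30.
That's 2 windows.

2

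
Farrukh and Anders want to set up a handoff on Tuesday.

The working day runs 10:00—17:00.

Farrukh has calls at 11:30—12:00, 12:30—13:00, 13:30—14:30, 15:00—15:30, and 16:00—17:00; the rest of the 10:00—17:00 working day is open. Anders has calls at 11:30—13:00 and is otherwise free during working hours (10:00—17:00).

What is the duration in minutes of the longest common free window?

Farrukh free within 10:00–17:00: 10:00–11:30, 12:00–12:30, 13:00–13:30, 14:30–15:00, 15:30–16:00.
Anders free within 10:00–17:00: 10:00–11:30, 13:00–17:00.
Farrukh ∩ Anders: 10:00–11:30, 13:00–13:30, 14:30–15:00, 15:30–16:00.
Common window lengths: 90, 30, 30, 30 min; longest is 90.

90 minutes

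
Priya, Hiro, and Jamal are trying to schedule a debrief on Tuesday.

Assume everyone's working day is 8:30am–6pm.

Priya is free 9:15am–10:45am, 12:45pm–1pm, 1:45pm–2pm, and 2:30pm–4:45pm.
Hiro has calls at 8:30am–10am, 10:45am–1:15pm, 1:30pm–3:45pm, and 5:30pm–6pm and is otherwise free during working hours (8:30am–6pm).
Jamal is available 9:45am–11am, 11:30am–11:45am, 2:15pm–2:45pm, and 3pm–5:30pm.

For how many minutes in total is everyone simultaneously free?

Hiro free within 08:30–18:00: 10:00–10:45, 13:15–13:30, 15:45–17:30.
Priya ∩ Hiro: 10:00–10:45, 15:45–16:45.
Priya ∩ Hiro ∩ Jamal: 10:00–10:45, 15:45–16:45.
Total common minutes: 45 + 60 = 105.

105 minutes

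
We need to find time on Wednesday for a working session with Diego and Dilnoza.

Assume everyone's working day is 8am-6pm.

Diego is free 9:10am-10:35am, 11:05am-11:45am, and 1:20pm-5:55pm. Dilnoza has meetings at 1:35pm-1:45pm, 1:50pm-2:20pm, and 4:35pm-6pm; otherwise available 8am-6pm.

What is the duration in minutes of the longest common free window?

Dilnoza free within 08:00–18:00: 08:00–13:35, 13:45–13:50, 14:20–16:35.
Diego ∩ Dilnoza: 09:10–10:35, 11:05–11:45, 13:20–13:35, 13:45–13:50, 14:20–16:35.
Common window lengths: 85, 40, 15, 5, 135 min; longest is 135.

135 minutes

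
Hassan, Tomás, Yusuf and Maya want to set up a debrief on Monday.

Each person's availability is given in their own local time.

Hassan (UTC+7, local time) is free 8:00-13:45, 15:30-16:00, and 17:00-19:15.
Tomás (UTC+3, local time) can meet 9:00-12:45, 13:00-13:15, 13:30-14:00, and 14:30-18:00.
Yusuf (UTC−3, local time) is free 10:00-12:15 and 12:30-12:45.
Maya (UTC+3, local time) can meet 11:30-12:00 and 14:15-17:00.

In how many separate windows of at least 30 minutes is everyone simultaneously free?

Hassan → UTC: 01:00–06:45, 08:30–09:00, 10:00–12:15.
Tomás → UTC: 06:00–09:45, 10:00–10:15, 10:30–11:00, 11:30–15:00.
Yusuf → UTC: 13:00–15:15, 15:30–15:45.
Maya → UTC: 08:30–09:00, 11:15–14:00.
Hassan ∩ Tomás: 06:00–06:45, 08:30–09:00, 10:00–10:15, 10:30–11:00, 11:30–12:15.
Hassan ∩ Tomás ∩ Yusuf: (none).
Hassan ∩ Tomás ∩ Yusuf ∩ Maya: (none).
Windows ≥ 30 min: (none).
That's 0 windows.

0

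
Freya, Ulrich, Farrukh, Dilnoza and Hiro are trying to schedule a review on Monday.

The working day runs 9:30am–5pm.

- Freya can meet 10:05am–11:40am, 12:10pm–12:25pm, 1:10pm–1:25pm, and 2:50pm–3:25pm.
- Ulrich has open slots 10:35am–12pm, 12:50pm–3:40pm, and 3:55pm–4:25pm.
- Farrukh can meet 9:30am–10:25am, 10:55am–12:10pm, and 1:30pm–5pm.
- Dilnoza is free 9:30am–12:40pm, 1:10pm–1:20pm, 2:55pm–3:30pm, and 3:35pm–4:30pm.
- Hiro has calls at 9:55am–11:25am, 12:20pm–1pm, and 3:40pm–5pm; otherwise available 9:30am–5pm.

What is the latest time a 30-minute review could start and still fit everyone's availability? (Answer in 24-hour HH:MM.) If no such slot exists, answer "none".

Hiro free within 09:30–17:00: 09:30–09:55, 11:25–12:20, 13:00–15:40.
Freya ∩ Ulrich: 10:35–11:40, 13:10–13:25, 14:50–15:25.
Freya ∩ Ulrich ∩ Farrukh: 10:55–11:40, 14:50–15:25.
Freya ∩ Ulrich ∩ Farrukh ∩ Dilnoza: 10:55–11:40, 14:55–15:25.
Freya ∩ Ulrich ∩ Farrukh ∩ Dilnoza ∩ Hiro: 11:25–11:40, 14:55–15:25.
Windows ≥ 30 min: 14:55–15:25.
Latest start in the last window 14:55–15:25 is 15:25 − 30 min = 14:55.

14:55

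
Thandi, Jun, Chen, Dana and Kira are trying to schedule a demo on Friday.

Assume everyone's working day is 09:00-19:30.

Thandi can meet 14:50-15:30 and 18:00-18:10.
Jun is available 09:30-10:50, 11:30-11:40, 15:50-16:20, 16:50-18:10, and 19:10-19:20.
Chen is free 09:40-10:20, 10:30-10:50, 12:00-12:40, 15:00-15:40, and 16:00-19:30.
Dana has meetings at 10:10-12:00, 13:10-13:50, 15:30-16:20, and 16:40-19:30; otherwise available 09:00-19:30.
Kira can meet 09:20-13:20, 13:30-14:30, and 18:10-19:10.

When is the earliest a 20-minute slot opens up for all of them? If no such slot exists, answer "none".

Dana free within 09:00–19:30: 09:00–10:10, 12:00–13:10, 13:50–15:30, 16:20–16:40.
Thandi ∩ Jun: 18:00–18:10.
Thandi ∩ Jun ∩ Chen: 18:00–18:10.
Thandi ∩ Jun ∩ Chen ∩ Dana: (none).
Thandi ∩ Jun ∩ Chen ∩ Dana ∩ Kira: (none).
Windows ≥ 20 min: (none).

none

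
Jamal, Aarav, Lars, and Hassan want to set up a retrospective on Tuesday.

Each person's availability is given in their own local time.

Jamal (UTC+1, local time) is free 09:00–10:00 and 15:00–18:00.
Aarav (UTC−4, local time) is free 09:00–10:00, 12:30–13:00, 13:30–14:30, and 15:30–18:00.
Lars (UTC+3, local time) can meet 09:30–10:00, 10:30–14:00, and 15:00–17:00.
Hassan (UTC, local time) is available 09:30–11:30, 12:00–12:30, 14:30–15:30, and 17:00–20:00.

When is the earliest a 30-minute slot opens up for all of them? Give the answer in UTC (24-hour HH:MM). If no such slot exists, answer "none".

none

Jamal → UTC: 08:00–09:00, 14:00–17:00.
Aarav → UTC: 13:00–14:00, 16:30–17:00, 17:30–18:30, 19:30–22:00.
Lars → UTC: 06:30–07:00, 07:30–11:00, 12:00–14:00.
Hassan → UTC: 09:30–11:30, 12:00–12:30, 14:30–15:30, 17:00–20:00.
Jamal ∩ Aarav: 16:30–17:00.
Jamal ∩ Aarav ∩ Lars: (none).
Jamal ∩ Aarav ∩ Lars ∩ Hassan: (none).
Windows ≥ 30 min: (none).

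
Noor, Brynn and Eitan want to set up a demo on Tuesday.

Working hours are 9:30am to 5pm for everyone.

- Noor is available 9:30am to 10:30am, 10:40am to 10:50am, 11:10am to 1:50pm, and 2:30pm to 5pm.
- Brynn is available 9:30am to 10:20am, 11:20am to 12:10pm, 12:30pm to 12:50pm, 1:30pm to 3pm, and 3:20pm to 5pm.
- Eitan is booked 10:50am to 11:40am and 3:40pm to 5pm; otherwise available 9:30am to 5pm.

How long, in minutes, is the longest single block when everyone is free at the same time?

Eitan free within 09:30–17:00: 09:30–10:50, 11:40–15:40.
Noor ∩ Brynn: 09:30–10:20, 11:20–12:10, 12:30–12:50, 13:30–13:50, 14:30–15:00, 15:20–17:00.
Noor ∩ Brynn ∩ Eitan: 09:30–10:20, 11:40–12:10, 12:30–12:50, 13:30–13:50, 14:30–15:00, 15:20–15:40.
Common window lengths: 50, 30, 20, 20, 30, 20 min; longest is 50.

50 minutes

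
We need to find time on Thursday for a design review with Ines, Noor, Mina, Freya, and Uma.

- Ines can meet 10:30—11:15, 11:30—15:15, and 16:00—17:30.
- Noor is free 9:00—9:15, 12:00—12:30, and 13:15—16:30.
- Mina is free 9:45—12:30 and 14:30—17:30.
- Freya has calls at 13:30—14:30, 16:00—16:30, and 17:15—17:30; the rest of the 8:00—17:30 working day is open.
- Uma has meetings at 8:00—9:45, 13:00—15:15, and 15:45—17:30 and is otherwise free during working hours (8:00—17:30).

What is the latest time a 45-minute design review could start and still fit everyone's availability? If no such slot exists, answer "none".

Freya free within 08:00–17:30: 08:00–13:30, 14:30–16:00, 16:30–17:15.
Uma free within 08:00–17:30: 09:45–13:00, 15:15–15:45.
Ines ∩ Noor: 12:00–12:30, 13:15–15:15, 16:00–16:30.
Ines ∩ Noor ∩ Mina: 12:00–12:30, 14:30–15:15, 16:00–16:30.
Ines ∩ Noor ∩ Mina ∩ Freya: 12:00–12:30, 14:30–15:15.
Ines ∩ Noor ∩ Mina ∩ Freya ∩ Uma: 12:00–12:30.
Windows ≥ 45 min: (none).

none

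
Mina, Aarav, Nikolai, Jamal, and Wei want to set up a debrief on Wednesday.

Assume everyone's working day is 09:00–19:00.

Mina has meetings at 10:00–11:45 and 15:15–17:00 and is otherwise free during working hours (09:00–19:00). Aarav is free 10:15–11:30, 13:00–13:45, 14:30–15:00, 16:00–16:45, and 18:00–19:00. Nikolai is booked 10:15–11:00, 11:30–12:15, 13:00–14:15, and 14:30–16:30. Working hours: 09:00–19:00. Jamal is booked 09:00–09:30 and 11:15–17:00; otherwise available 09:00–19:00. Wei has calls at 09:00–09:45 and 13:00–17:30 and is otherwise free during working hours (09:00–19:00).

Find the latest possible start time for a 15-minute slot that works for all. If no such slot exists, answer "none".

Mina free within 09:00–19:00: 09:00–10:00, 11:45–15:15, 17:00–19:00.
Nikolai free within 09:00–19:00: 09:00–10:15, 11:00–11:30, 12:15–13:00, 14:15–14:30, 16:30–19:00.
Jamal free within 09:00–19:00: 09:30–11:15, 17:00–19:00.
Wei free within 09:00–19:00: 09:45–13:00, 17:30–19:00.
Mina ∩ Aarav: 13:00–13:45, 14:30–15:00, 18:00–19:00.
Mina ∩ Aarav ∩ Nikolai: 18:00–19:00.
Mina ∩ Aarav ∩ Nikolai ∩ Jamal: 18:00–19:00.
Mina ∩ Aarav ∩ Nikolai ∩ Jamal ∩ Wei: 18:00–19:00.
Windows ≥ 15 min: 18:00–19:00.
Latest start in the last window 18:00–19:00 is 19:00 − 15 min = 18:45.

18:45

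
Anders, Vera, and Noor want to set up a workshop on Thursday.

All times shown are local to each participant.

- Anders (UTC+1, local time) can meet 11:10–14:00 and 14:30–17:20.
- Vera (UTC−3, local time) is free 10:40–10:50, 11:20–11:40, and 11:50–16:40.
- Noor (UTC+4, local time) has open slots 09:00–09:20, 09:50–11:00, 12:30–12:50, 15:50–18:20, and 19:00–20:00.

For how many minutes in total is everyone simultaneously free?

70 minutes

Anders → UTC: 10:10–13:00, 13:30–16:20.
Vera → UTC: 13:40–13:50, 14:20–14:40, 14:50–19:40.
Noor → UTC: 05:00–05:20, 05:50–07:00, 08:30–08:50, 11:50–14:20, 15:00–16:00.
Anders ∩ Vera: 13:40–13:50, 14:20–14:40, 14:50–16:20.
Anders ∩ Vera ∩ Noor: 13:40–13:50, 15:00–16:00.
Total common minutes: 10 + 60 = 70.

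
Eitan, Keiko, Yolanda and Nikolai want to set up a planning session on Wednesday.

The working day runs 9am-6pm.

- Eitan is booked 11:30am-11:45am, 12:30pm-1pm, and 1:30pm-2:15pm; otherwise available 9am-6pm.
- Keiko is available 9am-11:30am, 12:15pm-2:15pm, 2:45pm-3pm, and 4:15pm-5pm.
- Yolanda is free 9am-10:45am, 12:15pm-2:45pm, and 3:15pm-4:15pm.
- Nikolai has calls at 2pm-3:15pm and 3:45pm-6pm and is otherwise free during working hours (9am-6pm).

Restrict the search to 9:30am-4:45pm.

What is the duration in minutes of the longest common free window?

75 minutes

Eitan free within 09:00–18:00: 09:00–11:30, 11:45–12:30, 13:00–13:30, 14:15–18:00.
Nikolai free within 09:00–18:00: 09:00–14:00, 15:15–15:45.
Eitan ∩ Keiko: 09:00–11:30, 12:15–12:30, 13:00–13:30, 14:45–15:00, 16:15–17:00.
Eitan ∩ Keiko ∩ Yolanda: 09:00–10:45, 12:15–12:30, 13:00–13:30.
Eitan ∩ Keiko ∩ Yolanda ∩ Nikolai: 09:00–10:45, 12:15–12:30, 13:00–13:30.
Restricted to 09:30–16:45: 09:30–10:45, 12:15–12:30, 13:00–13:30.
Common window lengths: 75, 15, 30 min; longest is 75.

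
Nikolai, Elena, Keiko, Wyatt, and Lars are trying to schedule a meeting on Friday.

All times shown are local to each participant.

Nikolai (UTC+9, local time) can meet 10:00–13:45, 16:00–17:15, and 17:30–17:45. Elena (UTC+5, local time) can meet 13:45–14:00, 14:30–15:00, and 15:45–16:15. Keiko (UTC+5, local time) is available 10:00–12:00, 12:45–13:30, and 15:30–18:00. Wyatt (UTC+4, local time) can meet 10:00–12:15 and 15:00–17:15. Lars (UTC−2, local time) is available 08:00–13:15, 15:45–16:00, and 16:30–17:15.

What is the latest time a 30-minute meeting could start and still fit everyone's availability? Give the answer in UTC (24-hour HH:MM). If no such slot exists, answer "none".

none

Nikolai → UTC: 01:00–04:45, 07:00–08:15, 08:30–08:45.
Elena → UTC: 08:45–09:00, 09:30–10:00, 10:45–11:15.
Keiko → UTC: 05:00–07:00, 07:45–08:30, 10:30–13:00.
Wyatt → UTC: 06:00–08:15, 11:00–13:15.
Lars → UTC: 10:00–15:15, 17:45–18:00, 18:30–19:15.
Nikolai ∩ Elena: (none).
Nikolai ∩ Elena ∩ Keiko: (none).
Nikolai ∩ Elena ∩ Keiko ∩ Wyatt: (none).
Nikolai ∩ Elena ∩ Keiko ∩ Wyatt ∩ Lars: (none).
Windows ≥ 30 min: (none).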